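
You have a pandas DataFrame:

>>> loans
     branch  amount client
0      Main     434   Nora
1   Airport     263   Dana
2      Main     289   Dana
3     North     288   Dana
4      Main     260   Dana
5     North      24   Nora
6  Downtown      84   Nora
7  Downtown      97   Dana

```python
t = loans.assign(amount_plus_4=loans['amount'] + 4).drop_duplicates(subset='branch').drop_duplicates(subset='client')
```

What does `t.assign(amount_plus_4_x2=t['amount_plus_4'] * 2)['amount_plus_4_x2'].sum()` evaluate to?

add column amount_plus_4 = loans['amount'] + 4:
     branch  amount client  amount_plus_4
0      Main     434   Nora            438
1   Airport     263   Dana            267
2      Main     289   Dana            293
3     North     288   Dana            292
4      Main     260   Dana            264
5     North      24   Nora             28
6  Downtown      84   Nora             88
7  Downtown      97   Dana            101
drop duplicate branch (keep=first):
     branch  amount client  amount_plus_4
0      Main     434   Nora            438
1   Airport     263   Dana            267
3     North     288   Dana            292
6  Downtown      84   Nora             88
drop duplicate client (keep=first):
    branch  amount client  amount_plus_4
0     Main     434   Nora            438
1  Airport     263   Dana            267
add column amount_plus_4_x2 = t['amount_plus_4'] * 2:
    branch  amount client  amount_plus_4  amount_plus_4_x2
0     Main     434   Nora            438               876
1  Airport     263   Dana            267               534
Then the sum of column 'amount_plus_4_x2': 1410

1410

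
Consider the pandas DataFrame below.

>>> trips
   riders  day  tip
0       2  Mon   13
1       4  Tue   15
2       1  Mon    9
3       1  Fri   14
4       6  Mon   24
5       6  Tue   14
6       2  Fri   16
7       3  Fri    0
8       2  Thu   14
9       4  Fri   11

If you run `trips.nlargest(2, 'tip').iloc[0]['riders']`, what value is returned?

6

take 2 rows with largest tip:
   riders  day  tip
4       6  Mon   24
6       2  Fri   16
value at position 0, column 'riders' → 6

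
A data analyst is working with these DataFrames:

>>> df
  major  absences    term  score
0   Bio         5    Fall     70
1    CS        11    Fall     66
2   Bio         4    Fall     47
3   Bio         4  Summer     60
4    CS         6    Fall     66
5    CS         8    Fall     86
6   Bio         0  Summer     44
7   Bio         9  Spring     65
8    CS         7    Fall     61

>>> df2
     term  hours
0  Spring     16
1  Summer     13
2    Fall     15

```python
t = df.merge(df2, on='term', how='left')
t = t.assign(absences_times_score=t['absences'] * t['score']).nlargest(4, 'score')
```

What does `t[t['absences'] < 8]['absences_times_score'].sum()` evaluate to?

merge on 'term' (how='left') → 9 rows:
  major  absences    term  score  hours
0   Bio         5    Fall     70     15
1    CS        11    Fall     66     15
2   Bio         4    Fall     47     15
3   Bio         4  Summer     60     13
4    CS         6    Fall     66     15
5    CS         8    Fall     86     15
6   Bio         0  Summer     44     13
7   Bio         9  Spring     65     16
8    CS         7    Fall     61     15
add column absences_times_score = t['absences'] * t['score']:
  major  absences    term  score  hours  absences_times_score
0   Bio         5    Fall     70     15                   350
1    CS        11    Fall     66     15                   726
2   Bio         4    Fall     47     15                   188
3   Bio         4  Summer     60     13                   240
4    CS         6    Fall     66     15                   396
5    CS         8    Fall     86     15                   688
6   Bio         0  Summer     44     13                     0
7   Bio         9  Spring     65     16                   585
8    CS         7    Fall     61     15                   427
take 4 rows with largest score:
  major  absences  term  score  hours  absences_times_score
5    CS         8  Fall     86     15                   688
0   Bio         5  Fall     70     15                   350
1    CS        11  Fall     66     15                   726
4    CS         6  Fall     66     15                   396
filter rows where absences < 8:
  major  absences  term  score  hours  absences_times_score
0   Bio         5  Fall     70     15                   350
4    CS         6  Fall     66     15                   396
Taking the sum of column 'absences_times_score' gives 746.

746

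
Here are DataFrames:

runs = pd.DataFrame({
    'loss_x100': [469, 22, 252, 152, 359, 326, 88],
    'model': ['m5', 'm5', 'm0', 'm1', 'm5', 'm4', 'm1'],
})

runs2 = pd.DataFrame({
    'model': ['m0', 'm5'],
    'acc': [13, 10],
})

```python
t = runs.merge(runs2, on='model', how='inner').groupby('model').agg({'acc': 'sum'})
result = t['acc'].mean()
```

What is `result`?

merge on 'model' (how='inner') → 4 rows:
   loss_x100 model  acc
0        469    m5   10
1         22    m5   10
2        252    m0   13
3        359    m5   10
group by model, sum of acc:
       acc
model     
m0      13
m5      30
Taking the mean of column 'acc' gives 21.5.

21.5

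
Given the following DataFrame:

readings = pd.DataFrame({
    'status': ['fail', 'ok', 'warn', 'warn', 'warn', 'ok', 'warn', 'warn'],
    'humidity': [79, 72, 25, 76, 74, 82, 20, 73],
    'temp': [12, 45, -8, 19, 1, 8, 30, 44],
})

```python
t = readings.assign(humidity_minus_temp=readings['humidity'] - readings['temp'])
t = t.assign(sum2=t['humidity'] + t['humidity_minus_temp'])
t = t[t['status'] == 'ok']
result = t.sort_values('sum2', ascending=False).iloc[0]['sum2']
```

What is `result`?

add column humidity_minus_temp = readings['humidity'] - readings['temp']:
  status  humidity  temp  humidity_minus_temp
0   fail        79    12                   67
1     ok        72    45                   27
2   warn        25    -8                   33
3   warn        76    19                   57
4   warn        74     1                   73
5     ok        82     8                   74
6   warn        20    30                  -10
7   warn        73    44                   29
add column sum2 = t['humidity'] + t['humidity_minus_temp']:
  status  humidity  temp  humidity_minus_temp  sum2
0   fail        79    12                   67   146
1     ok        72    45                   27    99
2   warn        25    -8                   33    58
3   warn        76    19                   57   133
4   warn        74     1                   73   147
5     ok        82     8                   74   156
6   warn        20    30                  -10    10
7   warn        73    44                   29   102
filter rows where status == 'ok':
  status  humidity  temp  humidity_minus_temp  sum2
1     ok        72    45                   27    99
5     ok        82     8                   74   156
sort by sum2 descending:
  status  humidity  temp  humidity_minus_temp  sum2
5     ok        82     8                   74   156
1     ok        72    45                   27    99
Reading off the value at position 0, column 'sum2', we get 156.

156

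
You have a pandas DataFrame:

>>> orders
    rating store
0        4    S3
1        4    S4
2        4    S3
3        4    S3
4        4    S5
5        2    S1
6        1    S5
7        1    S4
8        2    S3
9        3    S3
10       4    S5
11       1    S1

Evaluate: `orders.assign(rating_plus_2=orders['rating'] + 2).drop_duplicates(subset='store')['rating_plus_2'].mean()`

5.5

add column rating_plus_2 = orders['rating'] + 2:
    rating store  rating_plus_2
0        4    S3              6
1        4    S4              6
2        4    S3              6
3        4    S3              6
4        4    S5              6
5        2    S1              4
6        1    S5              3
7        1    S4              3
8        2    S3              4
9        3    S3              5
10       4    S5              6
11       1    S1              3
drop duplicate store (keep=first):
   rating store  rating_plus_2
0       4    S3              6
1       4    S4              6
4       4    S5              6
5       2    S1              4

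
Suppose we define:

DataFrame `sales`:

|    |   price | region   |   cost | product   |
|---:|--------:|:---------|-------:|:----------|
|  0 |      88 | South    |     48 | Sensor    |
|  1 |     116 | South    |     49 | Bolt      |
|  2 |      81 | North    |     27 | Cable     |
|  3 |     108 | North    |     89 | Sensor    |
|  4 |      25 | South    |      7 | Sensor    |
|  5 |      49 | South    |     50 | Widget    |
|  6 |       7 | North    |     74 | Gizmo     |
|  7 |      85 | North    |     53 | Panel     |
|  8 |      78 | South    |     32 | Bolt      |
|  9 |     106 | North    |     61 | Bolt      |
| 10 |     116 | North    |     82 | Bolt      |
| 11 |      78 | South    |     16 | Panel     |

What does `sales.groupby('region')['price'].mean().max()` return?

83.8333333333

group by region, mean of price:
region
North    83.833333
South    72.333333
Name: price, dtype: float64
Taking the max of the resulting series gives 83.8333333333.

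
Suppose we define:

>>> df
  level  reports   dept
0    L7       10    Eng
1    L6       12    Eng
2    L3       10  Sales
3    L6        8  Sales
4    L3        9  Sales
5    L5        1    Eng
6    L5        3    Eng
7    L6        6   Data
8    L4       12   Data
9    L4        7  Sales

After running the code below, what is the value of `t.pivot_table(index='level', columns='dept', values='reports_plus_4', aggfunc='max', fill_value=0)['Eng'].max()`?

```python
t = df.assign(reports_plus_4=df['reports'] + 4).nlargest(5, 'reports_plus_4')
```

16

add column reports_plus_4 = df['reports'] + 4:
  level  reports   dept  reports_plus_4
0    L7       10    Eng              14
1    L6       12    Eng              16
2    L3       10  Sales              14
3    L6        8  Sales              12
4    L3        9  Sales              13
5    L5        1    Eng               5
6    L5        3    Eng               7
7    L6        6   Data              10
8    L4       12   Data              16
9    L4        7  Sales              11
take 5 rows with largest reports_plus_4:
  level  reports   dept  reports_plus_4
1    L6       12    Eng              16
8    L4       12   Data              16
0    L7       10    Eng              14
2    L3       10  Sales              14
4    L3        9  Sales              13
pivot: rows=level, cols=dept, max(reports_plus_4):
dept   Data  Eng  Sales
level                  
L3        0    0     14
L4       16    0      0
L6        0   16      0
L7        0   14      0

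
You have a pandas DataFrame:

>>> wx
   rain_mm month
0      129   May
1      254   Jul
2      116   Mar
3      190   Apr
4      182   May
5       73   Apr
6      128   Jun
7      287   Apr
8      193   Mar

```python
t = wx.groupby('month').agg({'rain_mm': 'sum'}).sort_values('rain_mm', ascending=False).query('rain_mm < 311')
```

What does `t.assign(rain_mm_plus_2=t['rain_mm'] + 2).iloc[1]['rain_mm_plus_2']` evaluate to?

256

group by month, sum of rain_mm:
       rain_mm
month         
Apr        550
Jul        254
Jun        128
Mar        309
May        311
sort by rain_mm descending:
       rain_mm
month         
Apr        550
May        311
Mar        309
Jul        254
Jun        128
filter rows where rain_mm < 311:
       rain_mm
month         
Mar        309
Jul        254
Jun        128
add column rain_mm_plus_2 = t['rain_mm'] + 2:
       rain_mm  rain_mm_plus_2
month                         
Mar        309             311
Jul        254             256
Jun        128             130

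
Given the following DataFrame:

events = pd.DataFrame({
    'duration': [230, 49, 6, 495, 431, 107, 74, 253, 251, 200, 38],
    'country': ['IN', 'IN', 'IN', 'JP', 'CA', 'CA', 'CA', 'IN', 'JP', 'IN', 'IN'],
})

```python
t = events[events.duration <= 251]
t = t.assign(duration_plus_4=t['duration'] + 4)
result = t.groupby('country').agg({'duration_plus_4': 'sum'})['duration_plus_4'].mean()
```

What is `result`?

filter rows where duration <= 251:
    duration country
0        230      IN
1         49      IN
2          6      IN
5        107      CA
6         74      CA
8        251      JP
9        200      IN
10        38      IN
add column duration_plus_4 = t['duration'] + 4:
    duration country  duration_plus_4
0        230      IN              234
1         49      IN               53
2          6      IN               10
5        107      CA              111
6         74      CA               78
8        251      JP              255
9        200      IN              204
10        38      IN               42
group by country, sum of duration_plus_4:
         duration_plus_4
country                 
CA                   189
IN                   543
JP                   255

329.0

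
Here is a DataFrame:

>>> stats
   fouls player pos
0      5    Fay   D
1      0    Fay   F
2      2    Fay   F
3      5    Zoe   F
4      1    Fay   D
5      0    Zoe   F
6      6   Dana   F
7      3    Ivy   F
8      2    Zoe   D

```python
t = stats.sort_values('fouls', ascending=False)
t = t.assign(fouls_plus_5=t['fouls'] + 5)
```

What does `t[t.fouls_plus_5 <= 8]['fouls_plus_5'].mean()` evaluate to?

sort by fouls descending:
   fouls player pos
6      6   Dana   F
0      5    Fay   D
3      5    Zoe   F
7      3    Ivy   F
2      2    Fay   F
8      2    Zoe   D
4      1    Fay   D
1      0    Fay   F
5      0    Zoe   F
add column fouls_plus_5 = t['fouls'] + 5:
   fouls player pos  fouls_plus_5
6      6   Dana   F            11
0      5    Fay   D            10
3      5    Zoe   F            10
7      3    Ivy   F             8
2      2    Fay   F             7
8      2    Zoe   D             7
4      1    Fay   D             6
1      0    Fay   F             5
5      0    Zoe   F             5
filter rows where fouls_plus_5 <= 8:
   fouls player pos  fouls_plus_5
7      3    Ivy   F             8
2      2    Fay   F             7
8      2    Zoe   D             7
4      1    Fay   D             6
1      0    Fay   F             5
5      0    Zoe   F             5
So mean() = 6.33333333333.

6.33333333333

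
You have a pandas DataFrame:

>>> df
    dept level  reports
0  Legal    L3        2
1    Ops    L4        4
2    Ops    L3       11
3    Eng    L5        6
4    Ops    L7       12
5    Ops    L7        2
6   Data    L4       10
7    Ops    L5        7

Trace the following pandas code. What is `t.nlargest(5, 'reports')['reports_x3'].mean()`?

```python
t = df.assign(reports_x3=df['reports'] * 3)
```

add column reports_x3 = df['reports'] * 3:
    dept level  reports  reports_x3
0  Legal    L3        2           6
1    Ops    L4        4          12
2    Ops    L3       11          33
3    Eng    L5        6          18
4    Ops    L7       12          36
5    Ops    L7        2           6
6   Data    L4       10          30
7    Ops    L5        7          21
take 5 rows with largest reports:
   dept level  reports  reports_x3
4   Ops    L7       12          36
2   Ops    L3       11          33
6  Data    L4       10          30
7   Ops    L5        7          21
3   Eng    L5        6          18
mean of column 'reports_x3' → 27.6

27.6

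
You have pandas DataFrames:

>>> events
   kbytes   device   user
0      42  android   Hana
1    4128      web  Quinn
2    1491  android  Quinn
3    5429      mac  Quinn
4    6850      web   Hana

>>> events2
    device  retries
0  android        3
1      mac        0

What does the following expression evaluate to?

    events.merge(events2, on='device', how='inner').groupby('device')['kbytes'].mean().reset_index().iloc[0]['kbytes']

766.5

merge on 'device' (how='inner') → 3 rows:
   kbytes   device   user  retries
0      42  android   Hana        3
1    1491  android  Quinn        3
2    5429      mac  Quinn        0
group by device, mean of kbytes:
device
android     766.5
mac        5429.0
Name: kbytes, dtype: float64
reset_index():
    device  kbytes
0  android   766.5
1      mac  5429.0
Hence 766.5.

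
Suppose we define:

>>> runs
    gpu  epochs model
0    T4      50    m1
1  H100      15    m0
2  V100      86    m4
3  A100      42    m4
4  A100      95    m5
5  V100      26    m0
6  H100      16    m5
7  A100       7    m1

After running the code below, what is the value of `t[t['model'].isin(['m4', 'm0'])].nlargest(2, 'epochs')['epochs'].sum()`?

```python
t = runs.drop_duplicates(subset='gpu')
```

128

drop duplicate gpu (keep=first):
    gpu  epochs model
0    T4      50    m1
1  H100      15    m0
2  V100      86    m4
3  A100      42    m4
filter rows where model in ['m4', 'm0']:
    gpu  epochs model
1  H100      15    m0
2  V100      86    m4
3  A100      42    m4
take 2 rows with largest epochs:
    gpu  epochs model
2  V100      86    m4
3  A100      42    m4
Hence 128.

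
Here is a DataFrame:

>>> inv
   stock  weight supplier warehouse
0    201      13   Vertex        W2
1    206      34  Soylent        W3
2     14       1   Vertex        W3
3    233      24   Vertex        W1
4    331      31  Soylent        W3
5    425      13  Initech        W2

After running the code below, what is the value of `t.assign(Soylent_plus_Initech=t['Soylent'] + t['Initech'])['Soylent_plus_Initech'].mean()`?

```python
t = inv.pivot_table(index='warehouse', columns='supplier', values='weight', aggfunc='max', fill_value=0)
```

15.6666666667

pivot: rows=warehouse, cols=supplier, max(weight):
supplier   Initech  Soylent  Vertex
warehouse                          
W1               0        0      24
W2              13        0      13
W3               0       34       1
add column Soylent_plus_Initech = t['Soylent'] + t['Initech']:
supplier   Initech  Soylent  Vertex  Soylent_plus_Initech
warehouse                                                
W1               0        0      24                     0
W2              13        0      13                    13
W3               0       34       1                    34
Hence 15.6666666667.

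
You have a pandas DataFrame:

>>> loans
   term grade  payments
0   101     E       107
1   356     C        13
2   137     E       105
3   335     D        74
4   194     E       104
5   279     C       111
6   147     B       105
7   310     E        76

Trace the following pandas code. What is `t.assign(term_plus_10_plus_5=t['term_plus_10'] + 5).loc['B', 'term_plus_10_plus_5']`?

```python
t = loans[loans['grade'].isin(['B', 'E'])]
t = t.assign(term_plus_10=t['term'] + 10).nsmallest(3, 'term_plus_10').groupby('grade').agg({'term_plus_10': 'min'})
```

filter rows where grade in ['B', 'E']:
   term grade  payments
0   101     E       107
2   137     E       105
4   194     E       104
6   147     B       105
7   310     E        76
add column term_plus_10 = t['term'] + 10:
   term grade  payments  term_plus_10
0   101     E       107           111
2   137     E       105           147
4   194     E       104           204
6   147     B       105           157
7   310     E        76           320
take 3 rows with smallest term_plus_10:
   term grade  payments  term_plus_10
0   101     E       107           111
2   137     E       105           147
6   147     B       105           157
group by grade, min of term_plus_10:
       term_plus_10
grade              
B               157
E               111
add column term_plus_10_plus_5 = t['term_plus_10'] + 5:
       term_plus_10  term_plus_10_plus_5
grade                                   
B               157                  162
E               111                  116
value at row 'B', column 'term_plus_10_plus_5' → 162

162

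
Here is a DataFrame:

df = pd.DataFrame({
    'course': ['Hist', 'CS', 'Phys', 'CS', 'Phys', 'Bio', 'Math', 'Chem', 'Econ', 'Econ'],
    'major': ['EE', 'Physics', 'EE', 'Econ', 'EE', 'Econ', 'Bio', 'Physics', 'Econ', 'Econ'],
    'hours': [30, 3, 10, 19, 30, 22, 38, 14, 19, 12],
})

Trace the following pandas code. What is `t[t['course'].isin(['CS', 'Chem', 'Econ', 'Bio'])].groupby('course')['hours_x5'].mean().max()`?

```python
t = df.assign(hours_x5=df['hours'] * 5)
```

add column hours_x5 = df['hours'] * 5:
  course    major  hours  hours_x5
0   Hist       EE     30       150
1     CS  Physics      3        15
2   Phys       EE     10        50
3     CS     Econ     19        95
4   Phys       EE     30       150
5    Bio     Econ     22       110
6   Math      Bio     38       190
7   Chem  Physics     14        70
8   Econ     Econ     19        95
9   Econ     Econ     12        60
filter rows where course in ['CS', 'Chem', 'Econ', 'Bio']:
  course    major  hours  hours_x5
1     CS  Physics      3        15
3     CS     Econ     19        95
5    Bio     Econ     22       110
7   Chem  Physics     14        70
8   Econ     Econ     19        95
9   Econ     Econ     12        60
group by course, mean of hours_x5:
course
Bio     110.0
CS       55.0
Chem     70.0
Econ     77.5
Name: hours_x5, dtype: float64
Then the max of the resulting series: 110.0

110.0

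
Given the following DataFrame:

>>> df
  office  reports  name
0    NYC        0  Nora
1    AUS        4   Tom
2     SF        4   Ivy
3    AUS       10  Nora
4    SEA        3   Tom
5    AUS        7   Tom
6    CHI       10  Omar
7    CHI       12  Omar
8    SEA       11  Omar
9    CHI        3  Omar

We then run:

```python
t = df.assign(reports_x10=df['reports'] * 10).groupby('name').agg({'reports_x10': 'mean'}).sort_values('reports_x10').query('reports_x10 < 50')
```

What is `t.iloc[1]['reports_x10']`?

add column reports_x10 = df['reports'] * 10:
  office  reports  name  reports_x10
0    NYC        0  Nora            0
1    AUS        4   Tom           40
2     SF        4   Ivy           40
3    AUS       10  Nora          100
4    SEA        3   Tom           30
5    AUS        7   Tom           70
6    CHI       10  Omar          100
7    CHI       12  Omar          120
8    SEA       11  Omar          110
9    CHI        3  Omar           30
group by name, mean of reports_x10:
      reports_x10
name             
Ivy     40.000000
Nora    50.000000
Omar    90.000000
Tom     46.666667
sort by reports_x10:
      reports_x10
name             
Ivy     40.000000
Tom     46.666667
Nora    50.000000
Omar    90.000000
filter rows where reports_x10 < 50:
      reports_x10
name             
Ivy     40.000000
Tom     46.666667
Hence 46.6666666667.

46.6666666667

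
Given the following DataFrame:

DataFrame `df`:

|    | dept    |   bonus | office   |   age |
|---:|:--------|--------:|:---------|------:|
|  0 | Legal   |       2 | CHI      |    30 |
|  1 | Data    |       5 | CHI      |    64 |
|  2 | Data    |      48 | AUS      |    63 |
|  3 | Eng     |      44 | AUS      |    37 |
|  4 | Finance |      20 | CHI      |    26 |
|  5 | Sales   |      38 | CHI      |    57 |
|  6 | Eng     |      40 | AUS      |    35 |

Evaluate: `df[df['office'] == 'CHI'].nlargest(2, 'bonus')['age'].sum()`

filter rows where office == 'CHI':
      dept  bonus office  age
0    Legal      2    CHI   30
1     Data      5    CHI   64
4  Finance     20    CHI   26
5    Sales     38    CHI   57
take 2 rows with largest bonus:
      dept  bonus office  age
5    Sales     38    CHI   57
4  Finance     20    CHI   26

83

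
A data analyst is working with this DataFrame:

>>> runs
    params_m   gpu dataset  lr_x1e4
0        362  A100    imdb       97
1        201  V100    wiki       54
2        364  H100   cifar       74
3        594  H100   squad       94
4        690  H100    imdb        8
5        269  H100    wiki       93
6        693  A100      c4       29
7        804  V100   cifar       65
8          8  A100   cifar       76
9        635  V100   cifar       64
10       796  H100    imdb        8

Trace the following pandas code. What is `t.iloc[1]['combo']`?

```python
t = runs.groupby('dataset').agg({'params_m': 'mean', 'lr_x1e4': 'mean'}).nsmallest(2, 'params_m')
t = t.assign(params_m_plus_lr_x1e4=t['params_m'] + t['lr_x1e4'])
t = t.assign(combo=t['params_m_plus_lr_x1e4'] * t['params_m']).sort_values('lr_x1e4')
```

group by dataset: mean(params_m), mean(lr_x1e4):
         params_m    lr_x1e4
dataset                     
c4         693.00  29.000000
cifar      452.75  69.750000
imdb       616.00  37.666667
squad      594.00  94.000000
wiki       235.00  73.500000
take 2 rows with smallest params_m:
         params_m  lr_x1e4
dataset                   
wiki       235.00    73.50
cifar      452.75    69.75
add column params_m_plus_lr_x1e4 = t['params_m'] + t['lr_x1e4']:
         params_m  lr_x1e4  params_m_plus_lr_x1e4
dataset                                          
wiki       235.00    73.50                  308.5
cifar      452.75    69.75                  522.5
add column combo = t['params_m_plus_lr_x1e4'] * t['params_m']:
         params_m  lr_x1e4  params_m_plus_lr_x1e4       combo
dataset                                                      
wiki       235.00    73.50                  308.5   72497.500
cifar      452.75    69.75                  522.5  236561.875
sort by lr_x1e4:
         params_m  lr_x1e4  params_m_plus_lr_x1e4       combo
dataset                                                      
cifar      452.75    69.75                  522.5  236561.875
wiki       235.00    73.50                  308.5   72497.500

72497.5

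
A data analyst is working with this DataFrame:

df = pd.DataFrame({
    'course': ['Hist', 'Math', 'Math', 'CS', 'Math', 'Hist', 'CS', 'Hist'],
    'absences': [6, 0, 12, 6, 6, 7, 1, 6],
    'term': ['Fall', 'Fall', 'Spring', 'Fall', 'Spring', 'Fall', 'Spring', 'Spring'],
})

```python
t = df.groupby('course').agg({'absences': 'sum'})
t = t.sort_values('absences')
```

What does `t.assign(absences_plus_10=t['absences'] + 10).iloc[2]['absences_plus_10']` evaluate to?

29

group by course, sum of absences:
        absences
course          
CS             7
Hist          19
Math          18
sort by absences:
        absences
course          
CS             7
Math          18
Hist          19
add column absences_plus_10 = t['absences'] + 10:
        absences  absences_plus_10
course                            
CS             7                17
Math          18                28
Hist          19                29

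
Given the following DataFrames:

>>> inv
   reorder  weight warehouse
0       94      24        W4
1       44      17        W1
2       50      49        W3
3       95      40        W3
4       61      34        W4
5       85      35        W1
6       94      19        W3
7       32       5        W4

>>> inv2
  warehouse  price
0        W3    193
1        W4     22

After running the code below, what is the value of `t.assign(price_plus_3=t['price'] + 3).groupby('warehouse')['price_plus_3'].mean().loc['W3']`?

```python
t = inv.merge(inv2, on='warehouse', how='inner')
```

196.0

merge on 'warehouse' (how='inner') → 6 rows:
   reorder  weight warehouse  price
0       94      24        W4     22
1       50      49        W3    193
2       95      40        W3    193
3       61      34        W4     22
4       94      19        W3    193
5       32       5        W4     22
add column price_plus_3 = t['price'] + 3:
   reorder  weight warehouse  price  price_plus_3
0       94      24        W4     22            25
1       50      49        W3    193           196
2       95      40        W3    193           196
3       61      34        W4     22            25
4       94      19        W3    193           196
5       32       5        W4     22            25
group by warehouse, mean of price_plus_3:
warehouse
W3    196.0
W4     25.0
Name: price_plus_3, dtype: float64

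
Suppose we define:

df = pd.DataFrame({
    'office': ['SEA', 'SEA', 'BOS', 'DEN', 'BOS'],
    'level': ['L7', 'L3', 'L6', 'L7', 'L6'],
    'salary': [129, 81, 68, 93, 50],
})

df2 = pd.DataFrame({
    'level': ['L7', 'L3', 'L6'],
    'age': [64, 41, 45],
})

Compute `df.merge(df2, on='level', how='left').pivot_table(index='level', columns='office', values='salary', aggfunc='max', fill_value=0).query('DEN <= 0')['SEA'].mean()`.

40.5

merge on 'level' (how='left') → 5 rows:
  office level  salary  age
0    SEA    L7     129   64
1    SEA    L3      81   41
2    BOS    L6      68   45
3    DEN    L7      93   64
4    BOS    L6      50   45
pivot: rows=level, cols=office, max(salary):
office  BOS  DEN  SEA
level                
L3        0    0   81
L6       68    0    0
L7        0   93  129
filter rows where DEN <= 0:
office  BOS  DEN  SEA
level                
L3        0    0   81
L6       68    0    0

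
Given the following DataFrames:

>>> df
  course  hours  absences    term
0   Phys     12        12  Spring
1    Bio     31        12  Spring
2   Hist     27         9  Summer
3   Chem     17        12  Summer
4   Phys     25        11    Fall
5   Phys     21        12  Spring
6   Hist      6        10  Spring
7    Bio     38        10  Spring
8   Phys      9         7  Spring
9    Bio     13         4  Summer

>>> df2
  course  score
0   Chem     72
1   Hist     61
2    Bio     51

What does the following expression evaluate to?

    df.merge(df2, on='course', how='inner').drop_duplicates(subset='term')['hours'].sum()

merge on 'course' (how='inner') → 6 rows:
  course  hours  absences    term  score
0    Bio     31        12  Spring     51
1   Hist     27         9  Summer     61
2   Chem     17        12  Summer     72
3   Hist      6        10  Spring     61
4    Bio     38        10  Spring     51
5    Bio     13         4  Summer     51
drop duplicate term (keep=first):
  course  hours  absences    term  score
0    Bio     31        12  Spring     51
1   Hist     27         9  Summer     61
Taking the sum of column 'hours' gives 58.

58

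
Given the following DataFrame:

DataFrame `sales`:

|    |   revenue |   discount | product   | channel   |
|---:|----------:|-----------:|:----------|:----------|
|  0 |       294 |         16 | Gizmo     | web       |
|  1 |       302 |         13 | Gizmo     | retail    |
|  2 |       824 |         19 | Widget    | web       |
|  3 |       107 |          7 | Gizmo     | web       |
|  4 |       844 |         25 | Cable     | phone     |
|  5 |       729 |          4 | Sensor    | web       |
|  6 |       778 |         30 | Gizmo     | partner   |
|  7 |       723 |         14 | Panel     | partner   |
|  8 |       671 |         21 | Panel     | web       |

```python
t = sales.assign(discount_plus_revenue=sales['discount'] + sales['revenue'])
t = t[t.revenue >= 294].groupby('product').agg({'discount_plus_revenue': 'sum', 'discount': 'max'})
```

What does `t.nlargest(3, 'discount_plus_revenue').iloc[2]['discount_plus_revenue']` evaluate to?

add column discount_plus_revenue = sales['discount'] + sales['revenue']:
   revenue  discount product  channel  discount_plus_revenue
0      294        16   Gizmo      web                    310
1      302        13   Gizmo   retail                    315
2      824        19  Widget      web                    843
3      107         7   Gizmo      web                    114
4      844        25   Cable    phone                    869
5      729         4  Sensor      web                    733
6      778        30   Gizmo  partner                    808
7      723        14   Panel  partner                    737
8      671        21   Panel      web                    692
filter rows where revenue >= 294:
   revenue  discount product  channel  discount_plus_revenue
0      294        16   Gizmo      web                    310
1      302        13   Gizmo   retail                    315
2      824        19  Widget      web                    843
4      844        25   Cable    phone                    869
5      729         4  Sensor      web                    733
6      778        30   Gizmo  partner                    808
7      723        14   Panel  partner                    737
8      671        21   Panel      web                    692
group by product: sum(discount_plus_revenue), max(discount):
         discount_plus_revenue  discount
product                                 
Cable                      869        25
Gizmo                     1433        30
Panel                     1429        21
Sensor                     733         4
Widget                     843        19
take 3 rows with largest discount_plus_revenue:
         discount_plus_revenue  discount
product                                 
Gizmo                     1433        30
Panel                     1429        21
Cable                      869        25
So iloc[2]['discount_plus_revenue'] = 869.

869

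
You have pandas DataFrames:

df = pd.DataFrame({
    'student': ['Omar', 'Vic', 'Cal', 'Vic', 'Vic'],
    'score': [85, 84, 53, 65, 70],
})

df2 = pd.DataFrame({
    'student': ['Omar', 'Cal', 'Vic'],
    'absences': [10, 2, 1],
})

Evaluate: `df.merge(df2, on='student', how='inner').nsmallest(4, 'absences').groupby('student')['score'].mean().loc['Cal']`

53.0

merge on 'student' (how='inner') → 5 rows:
  student  score  absences
0    Omar     85        10
1     Vic     84         1
2     Cal     53         2
3     Vic     65         1
4     Vic     70         1
take 4 rows with smallest absences:
  student  score  absences
1     Vic     84         1
3     Vic     65         1
4     Vic     70         1
2     Cal     53         2
group by student, mean of score:
student
Cal    53.0
Vic    73.0
Name: score, dtype: float64
The value at index 'Cal' is 53.0.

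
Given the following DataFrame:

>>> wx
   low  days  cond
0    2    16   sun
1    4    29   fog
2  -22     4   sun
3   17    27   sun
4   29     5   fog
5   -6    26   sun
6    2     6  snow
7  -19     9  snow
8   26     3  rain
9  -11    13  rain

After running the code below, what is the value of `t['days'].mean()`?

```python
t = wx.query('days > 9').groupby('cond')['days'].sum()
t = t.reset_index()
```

37.0

filter rows where days > 9:
   low  days  cond
0    2    16   sun
1    4    29   fog
3   17    27   sun
5   -6    26   sun
9  -11    13  rain
group by cond, sum of days:
cond
fog     29
rain    13
sun     69
Name: days, dtype: int64
reset_index():
   cond  days
0   fog    29
1  rain    13
2   sun    69
mean of column 'days' → 37.0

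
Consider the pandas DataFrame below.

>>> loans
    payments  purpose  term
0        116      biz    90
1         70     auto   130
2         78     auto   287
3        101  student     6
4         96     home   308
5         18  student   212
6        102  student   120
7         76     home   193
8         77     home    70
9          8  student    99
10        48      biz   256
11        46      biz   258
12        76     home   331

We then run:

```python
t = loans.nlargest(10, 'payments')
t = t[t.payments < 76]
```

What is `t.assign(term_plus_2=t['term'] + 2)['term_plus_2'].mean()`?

take 10 rows with largest payments:
    payments  purpose  term
0        116      biz    90
6        102  student   120
3        101  student     6
4         96     home   308
2         78     auto   287
8         77     home    70
7         76     home   193
12        76     home   331
1         70     auto   130
10        48      biz   256
filter rows where payments < 76:
    payments purpose  term
1         70    auto   130
10        48     biz   256
add column term_plus_2 = t['term'] + 2:
    payments purpose  term  term_plus_2
1         70    auto   130          132
10        48     biz   256          258
The mean of column 'term_plus_2' is 195.0.

195.0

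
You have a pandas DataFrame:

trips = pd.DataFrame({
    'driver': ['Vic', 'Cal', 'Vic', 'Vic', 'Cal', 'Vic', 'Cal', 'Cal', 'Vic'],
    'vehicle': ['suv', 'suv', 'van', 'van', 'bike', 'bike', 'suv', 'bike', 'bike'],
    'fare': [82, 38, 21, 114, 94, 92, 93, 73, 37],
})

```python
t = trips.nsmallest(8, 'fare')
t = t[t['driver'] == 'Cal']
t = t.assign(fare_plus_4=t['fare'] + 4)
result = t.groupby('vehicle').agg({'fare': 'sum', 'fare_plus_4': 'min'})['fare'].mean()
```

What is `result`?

take 8 rows with smallest fare:
  driver vehicle  fare
2    Vic     van    21
8    Vic    bike    37
1    Cal     suv    38
7    Cal    bike    73
0    Vic     suv    82
5    Vic    bike    92
6    Cal     suv    93
4    Cal    bike    94
filter rows where driver == 'Cal':
  driver vehicle  fare
1    Cal     suv    38
7    Cal    bike    73
6    Cal     suv    93
4    Cal    bike    94
add column fare_plus_4 = t['fare'] + 4:
  driver vehicle  fare  fare_plus_4
1    Cal     suv    38           42
7    Cal    bike    73           77
6    Cal     suv    93           97
4    Cal    bike    94           98
group by vehicle: sum(fare), min(fare_plus_4):
         fare  fare_plus_4
vehicle                   
bike      167           77
suv       131           42
Then the mean of column 'fare': 149.0

149.0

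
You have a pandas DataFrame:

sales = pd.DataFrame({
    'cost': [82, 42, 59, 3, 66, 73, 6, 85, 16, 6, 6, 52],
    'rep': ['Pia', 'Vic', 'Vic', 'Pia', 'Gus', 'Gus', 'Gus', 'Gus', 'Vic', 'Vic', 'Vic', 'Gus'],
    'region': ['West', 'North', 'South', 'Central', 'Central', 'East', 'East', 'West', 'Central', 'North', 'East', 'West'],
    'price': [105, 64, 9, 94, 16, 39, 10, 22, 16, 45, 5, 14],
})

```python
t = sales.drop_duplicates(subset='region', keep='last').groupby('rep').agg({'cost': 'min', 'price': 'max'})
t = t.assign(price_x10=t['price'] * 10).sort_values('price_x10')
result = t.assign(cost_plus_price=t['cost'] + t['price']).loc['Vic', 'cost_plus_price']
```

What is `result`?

drop duplicate region (keep=last):
    cost  rep   region  price
2     59  Vic    South      9
8     16  Vic  Central     16
9      6  Vic    North     45
10     6  Vic     East      5
11    52  Gus     West     14
group by rep: min(cost), max(price):
     cost  price
rep             
Gus    52     14
Vic     6     45
add column price_x10 = t['price'] * 10:
     cost  price  price_x10
rep                        
Gus    52     14        140
Vic     6     45        450
sort by price_x10:
     cost  price  price_x10
rep                        
Gus    52     14        140
Vic     6     45        450
add column cost_plus_price = t['cost'] + t['price']:
     cost  price  price_x10  cost_plus_price
rep                                         
Gus    52     14        140               66
Vic     6     45        450               51

51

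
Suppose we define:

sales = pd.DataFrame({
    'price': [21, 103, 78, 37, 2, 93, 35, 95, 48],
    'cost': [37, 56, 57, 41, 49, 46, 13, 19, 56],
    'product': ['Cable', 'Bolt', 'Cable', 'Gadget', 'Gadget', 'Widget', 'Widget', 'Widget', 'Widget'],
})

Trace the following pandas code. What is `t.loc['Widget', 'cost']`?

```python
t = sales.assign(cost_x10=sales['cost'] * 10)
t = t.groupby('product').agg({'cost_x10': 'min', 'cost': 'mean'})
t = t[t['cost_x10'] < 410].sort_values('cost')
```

33.5

add column cost_x10 = sales['cost'] * 10:
   price  cost product  cost_x10
0     21    37   Cable       370
1    103    56    Bolt       560
2     78    57   Cable       570
3     37    41  Gadget       410
4      2    49  Gadget       490
5     93    46  Widget       460
6     35    13  Widget       130
7     95    19  Widget       190
8     48    56  Widget       560
group by product: min(cost_x10), mean(cost):
         cost_x10  cost
product                
Bolt          560  56.0
Cable         370  47.0
Gadget        410  45.0
Widget        130  33.5
filter rows where cost_x10 < 410:
         cost_x10  cost
product                
Cable         370  47.0
Widget        130  33.5
sort by cost:
         cost_x10  cost
product                
Widget        130  33.5
Cable         370  47.0
Then the value at row 'Widget', column 'cost': 33.5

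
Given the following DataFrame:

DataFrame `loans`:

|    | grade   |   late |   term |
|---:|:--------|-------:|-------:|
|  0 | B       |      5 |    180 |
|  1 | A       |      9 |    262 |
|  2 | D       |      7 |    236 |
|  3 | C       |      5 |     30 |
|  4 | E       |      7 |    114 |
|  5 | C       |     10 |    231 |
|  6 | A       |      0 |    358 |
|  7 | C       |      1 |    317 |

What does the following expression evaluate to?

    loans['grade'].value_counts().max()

value_counts of grade:
grade
C    3
A    2
B    1
D    1
E    1
Name: count, dtype: int64
max of the resulting series → 3

3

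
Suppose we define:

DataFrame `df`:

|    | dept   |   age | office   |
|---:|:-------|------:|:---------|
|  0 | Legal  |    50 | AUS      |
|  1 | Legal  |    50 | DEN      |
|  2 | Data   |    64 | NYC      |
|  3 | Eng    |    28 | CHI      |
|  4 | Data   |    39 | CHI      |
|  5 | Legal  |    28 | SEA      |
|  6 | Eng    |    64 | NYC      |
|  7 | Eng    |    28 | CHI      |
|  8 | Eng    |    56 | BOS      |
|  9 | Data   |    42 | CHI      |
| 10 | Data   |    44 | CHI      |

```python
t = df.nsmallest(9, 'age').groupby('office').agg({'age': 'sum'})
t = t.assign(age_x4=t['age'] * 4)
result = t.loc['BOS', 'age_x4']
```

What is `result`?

take 9 rows with smallest age:
     dept  age office
3     Eng   28    CHI
5   Legal   28    SEA
7     Eng   28    CHI
4    Data   39    CHI
9    Data   42    CHI
10   Data   44    CHI
0   Legal   50    AUS
1   Legal   50    DEN
8     Eng   56    BOS
group by office, sum of age:
        age
office     
AUS      50
BOS      56
CHI     181
DEN      50
SEA      28
add column age_x4 = t['age'] * 4:
        age  age_x4
office             
AUS      50     200
BOS      56     224
CHI     181     724
DEN      50     200
SEA      28     112
Then the value at row 'BOS', column 'age_x4': 224

224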